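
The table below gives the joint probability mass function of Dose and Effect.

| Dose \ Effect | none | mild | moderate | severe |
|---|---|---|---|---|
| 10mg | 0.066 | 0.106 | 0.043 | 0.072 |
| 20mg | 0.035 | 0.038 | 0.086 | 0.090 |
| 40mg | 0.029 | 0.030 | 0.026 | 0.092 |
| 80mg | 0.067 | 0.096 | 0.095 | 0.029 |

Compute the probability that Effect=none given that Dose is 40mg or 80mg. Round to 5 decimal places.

0.20690

P(Dose=40mg) = 0.029 + 0.030 + 0.026 + 0.092 = 0.177.
P(Dose=80mg) = 0.067 + 0.096 + 0.095 + 0.029 = 0.287.
P(Dose ∈ {40mg, 80mg}) = 0.177 + 0.287 = 0.464; P(Effect=none, Dose ∈ {40mg, 80mg}) = 0.029 + 0.067 = 0.096.
P(Effect=none | Dose ∈ {40mg, 80mg}) = 0.096/0.464 = 0.20690.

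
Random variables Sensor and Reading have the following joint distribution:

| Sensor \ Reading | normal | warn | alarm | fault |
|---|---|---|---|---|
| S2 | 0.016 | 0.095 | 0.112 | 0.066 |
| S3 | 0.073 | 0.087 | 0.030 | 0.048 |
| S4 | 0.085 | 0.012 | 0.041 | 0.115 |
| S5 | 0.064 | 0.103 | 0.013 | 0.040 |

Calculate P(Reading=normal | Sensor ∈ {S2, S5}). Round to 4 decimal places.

P(Sensor=S2) = 0.016 + 0.095 + 0.112 + 0.066 = 0.289.
P(Sensor=S5) = 0.064 + 0.103 + 0.013 + 0.040 = 0.220.
P(Sensor ∈ {S2, S5}) = 0.289 + 0.220 = 0.509; P(Reading=normal, Sensor ∈ {S2, S5}) = 0.016 + 0.064 = 0.080.
P(Reading=normal | Sensor ∈ {S2, S5}) = 0.080/0.509 = 0.1572.

0.1572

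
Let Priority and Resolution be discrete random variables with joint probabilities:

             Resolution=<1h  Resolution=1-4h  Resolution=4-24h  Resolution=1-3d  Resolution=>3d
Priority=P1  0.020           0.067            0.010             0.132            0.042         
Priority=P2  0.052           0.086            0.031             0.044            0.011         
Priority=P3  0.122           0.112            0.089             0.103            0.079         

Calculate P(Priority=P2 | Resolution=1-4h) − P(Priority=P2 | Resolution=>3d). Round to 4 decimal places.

0.2412

P(Resolution=1-4h) = 0.067 + 0.086 + 0.112 = 0.265; P(Priority=P2 | Resolution=1-4h) = 0.086/0.265 = 0.32453.
P(Resolution=>3d) = 0.042 + 0.011 + 0.079 = 0.132; P(Priority=P2 | Resolution=>3d) = 0.011/0.132 = 0.08333.
Difference = 0.2412.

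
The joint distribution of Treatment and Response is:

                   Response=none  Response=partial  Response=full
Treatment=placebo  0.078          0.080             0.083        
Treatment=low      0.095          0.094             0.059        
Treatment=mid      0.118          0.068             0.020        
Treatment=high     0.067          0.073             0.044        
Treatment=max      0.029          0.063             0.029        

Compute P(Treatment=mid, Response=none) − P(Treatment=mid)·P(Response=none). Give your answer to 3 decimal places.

P(Treatment=mid) = 0.118 + 0.068 + 0.020 = 0.206.
P(Response=none) = 0.078 + 0.095 + 0.118 + 0.067 + 0.029 = 0.387.
P(Treatment=mid, Response=none) − P(Treatment=mid)P(Response=none) = 0.118 − 0.206×0.387 = 0.038.

0.038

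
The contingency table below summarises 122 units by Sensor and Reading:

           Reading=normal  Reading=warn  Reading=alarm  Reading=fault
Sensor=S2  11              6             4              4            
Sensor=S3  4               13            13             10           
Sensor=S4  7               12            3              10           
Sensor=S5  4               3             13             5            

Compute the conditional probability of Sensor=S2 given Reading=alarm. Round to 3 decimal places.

0.121

Total with Reading=alarm: 4 + 13 + 3 + 13 = 33.
P(Sensor=S2 | Reading=alarm) = 4/33 = 0.121.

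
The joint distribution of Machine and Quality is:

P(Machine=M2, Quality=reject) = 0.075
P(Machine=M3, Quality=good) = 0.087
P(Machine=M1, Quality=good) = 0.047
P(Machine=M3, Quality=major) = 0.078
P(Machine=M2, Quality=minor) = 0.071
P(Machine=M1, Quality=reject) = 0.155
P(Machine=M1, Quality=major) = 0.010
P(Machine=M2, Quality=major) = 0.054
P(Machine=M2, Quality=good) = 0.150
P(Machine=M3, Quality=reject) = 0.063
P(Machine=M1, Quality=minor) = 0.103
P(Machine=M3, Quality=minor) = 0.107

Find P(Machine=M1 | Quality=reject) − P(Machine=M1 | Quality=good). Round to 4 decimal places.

0.3635

P(Quality=reject) = 0.155 + 0.075 + 0.063 = 0.293; P(Machine=M1 | Quality=reject) = 0.155/0.293 = 0.52901.
P(Quality=good) = 0.047 + 0.150 + 0.087 = 0.284; P(Machine=M1 | Quality=good) = 0.047/0.284 = 0.16549.
Difference = 0.3635.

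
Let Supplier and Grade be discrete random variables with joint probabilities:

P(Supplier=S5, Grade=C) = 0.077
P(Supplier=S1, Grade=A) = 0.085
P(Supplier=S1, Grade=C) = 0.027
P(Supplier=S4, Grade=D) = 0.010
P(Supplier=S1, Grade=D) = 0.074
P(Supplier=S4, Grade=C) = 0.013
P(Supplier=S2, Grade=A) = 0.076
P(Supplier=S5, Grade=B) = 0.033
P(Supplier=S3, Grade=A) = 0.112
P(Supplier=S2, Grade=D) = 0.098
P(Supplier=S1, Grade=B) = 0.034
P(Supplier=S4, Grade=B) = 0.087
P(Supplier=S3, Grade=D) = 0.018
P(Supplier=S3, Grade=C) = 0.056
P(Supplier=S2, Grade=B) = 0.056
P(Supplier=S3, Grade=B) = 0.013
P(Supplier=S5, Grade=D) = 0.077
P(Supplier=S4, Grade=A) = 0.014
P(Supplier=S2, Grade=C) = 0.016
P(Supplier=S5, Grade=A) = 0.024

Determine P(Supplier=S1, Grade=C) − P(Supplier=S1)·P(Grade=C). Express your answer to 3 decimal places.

-0.015

P(Supplier=S1) = 0.085 + 0.034 + 0.027 + 0.074 = 0.220.
P(Grade=C) = 0.027 + 0.016 + 0.056 + 0.013 + 0.077 = 0.189.
P(Supplier=S1, Grade=C) − P(Supplier=S1)P(Grade=C) = 0.027 − 0.220×0.189 = -0.015.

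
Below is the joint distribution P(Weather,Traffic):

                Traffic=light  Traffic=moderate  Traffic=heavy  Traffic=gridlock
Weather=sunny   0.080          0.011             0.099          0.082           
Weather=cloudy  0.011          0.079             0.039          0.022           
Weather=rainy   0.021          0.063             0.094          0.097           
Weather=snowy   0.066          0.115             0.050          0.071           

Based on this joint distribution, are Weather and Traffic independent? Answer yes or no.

no

P(Weather=sunny) = 0.272 and P(Traffic=moderate) = 0.268, so their product is 0.07290, but P(Weather=sunny, Traffic=moderate) = 0.011. Since these differ, Weather and Traffic are not independent.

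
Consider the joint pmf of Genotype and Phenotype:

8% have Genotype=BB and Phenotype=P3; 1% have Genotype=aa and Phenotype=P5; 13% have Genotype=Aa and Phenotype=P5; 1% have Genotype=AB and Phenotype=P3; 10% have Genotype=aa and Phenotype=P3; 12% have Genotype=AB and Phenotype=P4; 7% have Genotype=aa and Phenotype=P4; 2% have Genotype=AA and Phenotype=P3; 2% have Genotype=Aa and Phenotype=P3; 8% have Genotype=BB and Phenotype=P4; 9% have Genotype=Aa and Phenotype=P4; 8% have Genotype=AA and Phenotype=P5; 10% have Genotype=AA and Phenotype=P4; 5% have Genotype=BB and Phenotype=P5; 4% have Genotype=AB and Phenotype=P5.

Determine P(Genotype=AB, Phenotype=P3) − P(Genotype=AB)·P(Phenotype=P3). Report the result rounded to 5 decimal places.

P(Genotype=AB) = 0.01 + 0.12 + 0.04 = 0.17.
P(Phenotype=P3) = 0.02 + 0.02 + 0.10 + 0.01 + 0.08 = 0.23.
P(Genotype=AB, Phenotype=P3) − P(Genotype=AB)P(Phenotype=P3) = 0.01 − 0.17×0.23 = -0.02910.

-0.02910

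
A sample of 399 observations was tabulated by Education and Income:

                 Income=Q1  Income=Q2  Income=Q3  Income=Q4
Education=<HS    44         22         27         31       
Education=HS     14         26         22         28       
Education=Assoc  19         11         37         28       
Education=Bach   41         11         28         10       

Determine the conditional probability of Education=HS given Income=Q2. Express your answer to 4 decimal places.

Total with Income=Q2: 22 + 26 + 11 + 11 = 70.
P(Education=HS | Income=Q2) = 26/70 = 0.3714.

0.3714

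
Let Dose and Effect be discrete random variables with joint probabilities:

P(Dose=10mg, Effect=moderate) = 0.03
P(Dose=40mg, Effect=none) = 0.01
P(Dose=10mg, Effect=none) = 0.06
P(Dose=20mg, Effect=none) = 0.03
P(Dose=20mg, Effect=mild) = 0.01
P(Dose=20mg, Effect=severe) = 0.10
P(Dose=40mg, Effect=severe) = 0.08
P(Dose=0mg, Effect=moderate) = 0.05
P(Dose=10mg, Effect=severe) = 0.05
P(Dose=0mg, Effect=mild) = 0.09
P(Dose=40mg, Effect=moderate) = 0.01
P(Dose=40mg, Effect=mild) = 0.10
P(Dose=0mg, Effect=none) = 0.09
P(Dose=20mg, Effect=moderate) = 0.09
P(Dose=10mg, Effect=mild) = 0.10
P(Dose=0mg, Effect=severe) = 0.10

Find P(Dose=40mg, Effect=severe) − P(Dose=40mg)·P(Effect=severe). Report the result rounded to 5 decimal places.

0.01400

P(Dose=40mg) = 0.01 + 0.10 + 0.01 + 0.08 = 0.20.
P(Effect=severe) = 0.10 + 0.05 + 0.10 + 0.08 = 0.33.
P(Dose=40mg, Effect=severe) − P(Dose=40mg)P(Effect=severe) = 0.08 − 0.20×0.33 = 0.01400.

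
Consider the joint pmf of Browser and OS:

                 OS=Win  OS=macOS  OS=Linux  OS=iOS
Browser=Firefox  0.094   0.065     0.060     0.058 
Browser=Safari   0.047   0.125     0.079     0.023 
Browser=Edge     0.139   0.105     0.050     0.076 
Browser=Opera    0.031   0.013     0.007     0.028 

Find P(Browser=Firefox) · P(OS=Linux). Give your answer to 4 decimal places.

0.0543

P(Browser=Firefox) = 0.094 + 0.065 + 0.060 + 0.058 = 0.277.
P(OS=Linux) = 0.060 + 0.079 + 0.050 + 0.007 = 0.196.
Product: 0.277 × 0.196 = 0.0543.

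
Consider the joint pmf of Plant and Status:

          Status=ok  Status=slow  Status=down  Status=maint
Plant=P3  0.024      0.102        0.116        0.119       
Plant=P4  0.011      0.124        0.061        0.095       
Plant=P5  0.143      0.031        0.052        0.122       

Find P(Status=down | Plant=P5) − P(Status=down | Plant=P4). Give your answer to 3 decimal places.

-0.060

P(Plant=P5) = 0.143 + 0.031 + 0.052 + 0.122 = 0.348; P(Status=down | Plant=P5) = 0.052/0.348 = 0.1494.
P(Plant=P4) = 0.011 + 0.124 + 0.061 + 0.095 = 0.291; P(Status=down | Plant=P4) = 0.061/0.291 = 0.2096.
Difference = -0.060.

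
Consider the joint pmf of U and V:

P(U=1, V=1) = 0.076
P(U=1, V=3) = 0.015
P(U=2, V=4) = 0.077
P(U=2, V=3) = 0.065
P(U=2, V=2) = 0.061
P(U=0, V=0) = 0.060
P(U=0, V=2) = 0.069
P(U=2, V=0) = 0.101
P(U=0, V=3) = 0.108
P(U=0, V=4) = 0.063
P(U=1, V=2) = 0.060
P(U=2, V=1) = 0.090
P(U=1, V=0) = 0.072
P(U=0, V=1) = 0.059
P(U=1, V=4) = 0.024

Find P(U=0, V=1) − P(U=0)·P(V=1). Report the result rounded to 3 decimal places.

P(U=0) = 0.060 + 0.059 + 0.069 + 0.108 + 0.063 = 0.359.
P(V=1) = 0.059 + 0.076 + 0.090 = 0.225.
P(U=0, V=1) − P(U=0)P(V=1) = 0.059 − 0.359×0.225 = -0.022.

-0.022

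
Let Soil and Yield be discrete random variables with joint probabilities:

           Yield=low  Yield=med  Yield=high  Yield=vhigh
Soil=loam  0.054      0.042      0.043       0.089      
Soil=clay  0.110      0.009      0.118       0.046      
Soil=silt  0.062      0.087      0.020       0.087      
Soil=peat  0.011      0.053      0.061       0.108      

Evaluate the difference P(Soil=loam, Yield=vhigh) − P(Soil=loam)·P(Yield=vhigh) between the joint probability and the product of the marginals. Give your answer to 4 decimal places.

P(Soil=loam) = 0.054 + 0.042 + 0.043 + 0.089 = 0.228.
P(Yield=vhigh) = 0.089 + 0.046 + 0.087 + 0.108 = 0.330.
P(Soil=loam, Yield=vhigh) − P(Soil=loam)P(Yield=vhigh) = 0.089 − 0.228×0.330 = 0.0138.

0.0138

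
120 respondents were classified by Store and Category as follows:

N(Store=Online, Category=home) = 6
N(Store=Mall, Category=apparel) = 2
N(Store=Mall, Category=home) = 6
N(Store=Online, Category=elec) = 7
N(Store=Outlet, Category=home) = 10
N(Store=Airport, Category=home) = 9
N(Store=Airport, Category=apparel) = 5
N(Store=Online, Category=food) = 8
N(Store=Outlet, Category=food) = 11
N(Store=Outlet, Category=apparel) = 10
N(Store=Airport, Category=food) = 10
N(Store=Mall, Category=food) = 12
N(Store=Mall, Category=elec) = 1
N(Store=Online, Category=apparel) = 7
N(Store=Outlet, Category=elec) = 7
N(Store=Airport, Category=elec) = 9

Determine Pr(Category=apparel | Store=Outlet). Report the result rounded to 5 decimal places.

0.26316

Total with Store=Outlet: 11 + 10 + 7 + 10 = 38.
P(Category=apparel | Store=Outlet) = 10/38 = 0.26316.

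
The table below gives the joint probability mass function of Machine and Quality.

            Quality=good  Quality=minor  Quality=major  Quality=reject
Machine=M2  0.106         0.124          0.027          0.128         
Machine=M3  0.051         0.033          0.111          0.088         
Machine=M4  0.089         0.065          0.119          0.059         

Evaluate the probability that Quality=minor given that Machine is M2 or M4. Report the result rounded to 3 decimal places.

0.264

P(Machine=M2) = 0.106 + 0.124 + 0.027 + 0.128 = 0.385.
P(Machine=M4) = 0.089 + 0.065 + 0.119 + 0.059 = 0.332.
P(Machine ∈ {M2, M4}) = 0.385 + 0.332 = 0.717; P(Quality=minor, Machine ∈ {M2, M4}) = 0.124 + 0.065 = 0.189.
P(Quality=minor | Machine ∈ {M2, M4}) = 0.189/0.717 = 0.264.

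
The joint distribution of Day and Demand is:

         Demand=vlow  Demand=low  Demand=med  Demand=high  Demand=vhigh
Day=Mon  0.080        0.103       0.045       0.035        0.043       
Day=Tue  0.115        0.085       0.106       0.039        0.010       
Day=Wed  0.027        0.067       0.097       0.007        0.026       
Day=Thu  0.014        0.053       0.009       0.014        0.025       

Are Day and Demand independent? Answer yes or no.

P(Day=Wed) = 0.224 and P(Demand=med) = 0.257, so their product is 0.05757, but P(Day=Wed, Demand=med) = 0.097. Since these differ, Day and Demand are not independent.

no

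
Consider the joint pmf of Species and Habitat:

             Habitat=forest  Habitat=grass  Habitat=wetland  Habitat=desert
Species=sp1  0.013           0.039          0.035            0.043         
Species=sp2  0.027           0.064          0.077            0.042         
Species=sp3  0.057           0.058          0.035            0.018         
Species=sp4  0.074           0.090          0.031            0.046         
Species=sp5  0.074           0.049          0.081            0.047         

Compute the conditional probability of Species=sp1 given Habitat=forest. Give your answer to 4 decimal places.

P(Habitat=forest) = 0.013 + 0.027 + 0.057 + 0.074 + 0.074 = 0.245.
P(Species=sp1 | Habitat=forest) = 0.013/0.245 = 0.0531.

0.0531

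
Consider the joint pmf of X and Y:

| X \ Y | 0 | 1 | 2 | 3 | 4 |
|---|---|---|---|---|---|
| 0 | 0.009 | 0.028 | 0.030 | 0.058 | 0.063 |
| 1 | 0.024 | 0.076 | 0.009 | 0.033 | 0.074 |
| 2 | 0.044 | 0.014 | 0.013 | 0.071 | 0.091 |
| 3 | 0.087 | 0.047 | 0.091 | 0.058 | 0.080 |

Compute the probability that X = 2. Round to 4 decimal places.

0.2330

P(X=2) = 0.044 + 0.014 + 0.013 + 0.071 + 0.091 = 0.233.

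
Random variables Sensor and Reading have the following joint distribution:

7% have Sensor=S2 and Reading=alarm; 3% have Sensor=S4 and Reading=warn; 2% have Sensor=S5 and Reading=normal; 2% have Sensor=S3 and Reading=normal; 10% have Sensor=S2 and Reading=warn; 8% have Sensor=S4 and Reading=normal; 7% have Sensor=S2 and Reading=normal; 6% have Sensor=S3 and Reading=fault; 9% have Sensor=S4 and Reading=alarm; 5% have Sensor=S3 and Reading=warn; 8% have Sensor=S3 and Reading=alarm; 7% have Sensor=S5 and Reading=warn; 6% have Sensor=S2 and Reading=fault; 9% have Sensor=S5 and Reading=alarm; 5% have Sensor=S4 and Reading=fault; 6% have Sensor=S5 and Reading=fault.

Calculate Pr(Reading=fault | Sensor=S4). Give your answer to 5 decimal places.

P(Sensor=S4) = 0.08 + 0.03 + 0.09 + 0.05 = 0.25.
P(Reading=fault | Sensor=S4) = 0.05/0.25 = 0.20000.

0.20000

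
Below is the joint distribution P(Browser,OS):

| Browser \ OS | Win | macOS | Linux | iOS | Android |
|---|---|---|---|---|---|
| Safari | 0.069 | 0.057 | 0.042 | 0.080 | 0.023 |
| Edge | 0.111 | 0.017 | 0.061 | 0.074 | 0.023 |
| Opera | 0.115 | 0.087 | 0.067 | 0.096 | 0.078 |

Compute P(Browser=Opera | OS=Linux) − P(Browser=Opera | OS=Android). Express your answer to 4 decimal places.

-0.2349

P(OS=Linux) = 0.042 + 0.061 + 0.067 = 0.170; P(Browser=Opera | OS=Linux) = 0.067/0.170 = 0.39412.
P(OS=Android) = 0.023 + 0.023 + 0.078 = 0.124; P(Browser=Opera | OS=Android) = 0.078/0.124 = 0.62903.
Difference = -0.2349.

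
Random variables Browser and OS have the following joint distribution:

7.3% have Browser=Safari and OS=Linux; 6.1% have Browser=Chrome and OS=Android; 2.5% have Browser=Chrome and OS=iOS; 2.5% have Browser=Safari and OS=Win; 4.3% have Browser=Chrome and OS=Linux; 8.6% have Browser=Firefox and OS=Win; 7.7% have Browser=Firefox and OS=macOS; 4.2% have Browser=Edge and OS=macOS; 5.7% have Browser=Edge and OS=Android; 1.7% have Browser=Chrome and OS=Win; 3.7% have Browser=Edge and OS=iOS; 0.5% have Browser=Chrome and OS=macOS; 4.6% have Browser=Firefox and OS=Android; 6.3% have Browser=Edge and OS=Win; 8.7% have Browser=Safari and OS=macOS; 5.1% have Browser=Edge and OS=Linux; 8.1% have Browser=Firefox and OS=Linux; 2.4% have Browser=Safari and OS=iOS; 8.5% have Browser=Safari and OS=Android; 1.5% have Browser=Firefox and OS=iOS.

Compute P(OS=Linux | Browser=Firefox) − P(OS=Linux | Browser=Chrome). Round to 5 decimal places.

P(Browser=Firefox) = 0.086 + 0.077 + 0.081 + 0.015 + 0.046 = 0.305; P(OS=Linux | Browser=Firefox) = 0.081/0.305 = 0.265574.
P(Browser=Chrome) = 0.017 + 0.005 + 0.043 + 0.025 + 0.061 = 0.151; P(OS=Linux | Browser=Chrome) = 0.043/0.151 = 0.284768.
Difference = -0.01919.

-0.01919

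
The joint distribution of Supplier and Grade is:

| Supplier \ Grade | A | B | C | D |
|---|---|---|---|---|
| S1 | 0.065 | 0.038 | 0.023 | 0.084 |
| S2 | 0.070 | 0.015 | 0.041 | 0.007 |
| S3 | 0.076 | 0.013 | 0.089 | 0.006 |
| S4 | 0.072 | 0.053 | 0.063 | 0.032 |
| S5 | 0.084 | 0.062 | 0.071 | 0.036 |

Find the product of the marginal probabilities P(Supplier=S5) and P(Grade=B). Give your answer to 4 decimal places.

0.0458

P(Supplier=S5) = 0.084 + 0.062 + 0.071 + 0.036 = 0.253.
P(Grade=B) = 0.038 + 0.015 + 0.013 + 0.053 + 0.062 = 0.181.
Product: 0.253 × 0.181 = 0.0458.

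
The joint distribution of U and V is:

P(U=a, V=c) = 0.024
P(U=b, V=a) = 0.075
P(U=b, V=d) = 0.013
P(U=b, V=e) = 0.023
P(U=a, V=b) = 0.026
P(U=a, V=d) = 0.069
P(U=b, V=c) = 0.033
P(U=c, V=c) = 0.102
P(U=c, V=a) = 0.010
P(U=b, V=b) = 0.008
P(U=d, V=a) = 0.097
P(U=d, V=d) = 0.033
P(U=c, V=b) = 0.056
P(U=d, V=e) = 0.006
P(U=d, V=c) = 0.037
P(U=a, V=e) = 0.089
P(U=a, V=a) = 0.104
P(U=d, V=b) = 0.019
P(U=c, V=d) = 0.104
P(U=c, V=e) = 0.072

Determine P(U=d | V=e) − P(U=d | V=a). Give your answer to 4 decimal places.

-0.3076

P(V=e) = 0.089 + 0.023 + 0.072 + 0.006 = 0.190; P(U=d | V=e) = 0.006/0.190 = 0.03158.
P(V=a) = 0.104 + 0.075 + 0.010 + 0.097 = 0.286; P(U=d | V=a) = 0.097/0.286 = 0.33916.
Difference = -0.3076.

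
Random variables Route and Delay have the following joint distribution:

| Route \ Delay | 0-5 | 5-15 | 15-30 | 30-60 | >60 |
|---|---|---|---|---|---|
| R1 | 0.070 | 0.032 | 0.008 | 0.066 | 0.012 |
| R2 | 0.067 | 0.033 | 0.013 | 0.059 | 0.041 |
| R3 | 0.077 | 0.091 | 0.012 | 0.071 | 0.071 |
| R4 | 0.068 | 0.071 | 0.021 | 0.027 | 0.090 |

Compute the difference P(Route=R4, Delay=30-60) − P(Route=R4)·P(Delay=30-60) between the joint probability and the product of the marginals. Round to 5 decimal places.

P(Route=R4) = 0.068 + 0.071 + 0.021 + 0.027 + 0.090 = 0.277.
P(Delay=30-60) = 0.066 + 0.059 + 0.071 + 0.027 = 0.223.
P(Route=R4, Delay=30-60) − P(Route=R4)P(Delay=30-60) = 0.027 − 0.277×0.223 = -0.03477.

-0.03477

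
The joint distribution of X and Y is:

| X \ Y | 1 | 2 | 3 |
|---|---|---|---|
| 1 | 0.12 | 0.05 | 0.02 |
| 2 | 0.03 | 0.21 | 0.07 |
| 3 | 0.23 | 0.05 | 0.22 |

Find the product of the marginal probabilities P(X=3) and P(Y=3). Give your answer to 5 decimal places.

P(X=3) = 0.23 + 0.05 + 0.22 = 0.50.
P(Y=3) = 0.02 + 0.07 + 0.22 = 0.31.
Product: 0.50 × 0.31 = 0.15500.

0.15500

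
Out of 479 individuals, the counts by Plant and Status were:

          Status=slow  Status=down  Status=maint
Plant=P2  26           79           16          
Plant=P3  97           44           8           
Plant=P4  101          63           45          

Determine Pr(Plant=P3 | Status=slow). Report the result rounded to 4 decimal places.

Total with Status=slow: 26 + 97 + 101 = 224.
P(Plant=P3 | Status=slow) = 97/224 = 0.4330.

0.4330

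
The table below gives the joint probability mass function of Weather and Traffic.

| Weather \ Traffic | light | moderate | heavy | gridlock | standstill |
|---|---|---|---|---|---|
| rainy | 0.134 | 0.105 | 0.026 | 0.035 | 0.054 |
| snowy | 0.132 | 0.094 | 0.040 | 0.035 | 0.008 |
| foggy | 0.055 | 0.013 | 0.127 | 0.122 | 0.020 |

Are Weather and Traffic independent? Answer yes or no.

P(Weather=foggy) = 0.337 and P(Traffic=heavy) = 0.193, so their product is 0.06504, but P(Weather=foggy, Traffic=heavy) = 0.127. Since these differ, Weather and Traffic are not independent.

no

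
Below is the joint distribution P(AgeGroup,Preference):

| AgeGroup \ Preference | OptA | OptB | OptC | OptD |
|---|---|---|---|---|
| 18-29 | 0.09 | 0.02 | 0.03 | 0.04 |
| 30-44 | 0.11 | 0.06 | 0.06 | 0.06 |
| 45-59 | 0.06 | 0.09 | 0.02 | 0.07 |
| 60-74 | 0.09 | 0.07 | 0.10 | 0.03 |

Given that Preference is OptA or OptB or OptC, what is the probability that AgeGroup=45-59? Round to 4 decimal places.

P(Preference=OptA) = 0.09 + 0.11 + 0.06 + 0.09 = 0.35.
P(Preference=OptB) = 0.02 + 0.06 + 0.09 + 0.07 = 0.24.
P(Preference=OptC) = 0.03 + 0.06 + 0.02 + 0.10 = 0.21.
P(Preference ∈ {OptA, OptB, OptC}) = 0.35 + 0.24 + 0.21 = 0.80; P(AgeGroup=45-59, Preference ∈ {OptA, OptB, OptC}) = 0.06 + 0.09 + 0.02 = 0.17.
P(AgeGroup=45-59 | Preference ∈ {OptA, OptB, OptC}) = 0.17/0.80 = 0.2125.

0.2125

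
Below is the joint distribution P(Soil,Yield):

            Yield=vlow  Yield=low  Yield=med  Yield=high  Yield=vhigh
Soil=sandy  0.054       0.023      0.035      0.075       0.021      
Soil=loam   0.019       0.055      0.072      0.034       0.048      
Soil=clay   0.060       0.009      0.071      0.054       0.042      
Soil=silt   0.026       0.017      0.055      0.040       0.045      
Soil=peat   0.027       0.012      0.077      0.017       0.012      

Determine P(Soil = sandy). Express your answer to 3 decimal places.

0.208

P(Soil=sandy) = 0.054 + 0.023 + 0.035 + 0.075 + 0.021 = 0.208.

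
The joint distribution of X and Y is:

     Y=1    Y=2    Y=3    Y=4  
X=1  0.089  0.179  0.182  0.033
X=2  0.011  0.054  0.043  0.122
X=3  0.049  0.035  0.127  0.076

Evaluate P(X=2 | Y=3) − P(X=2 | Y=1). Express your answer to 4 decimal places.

0.0483

P(Y=3) = 0.182 + 0.043 + 0.127 = 0.352; P(X=2 | Y=3) = 0.043/0.352 = 0.12216.
P(Y=1) = 0.089 + 0.011 + 0.049 = 0.149; P(X=2 | Y=1) = 0.011/0.149 = 0.07383.
Difference = 0.0483.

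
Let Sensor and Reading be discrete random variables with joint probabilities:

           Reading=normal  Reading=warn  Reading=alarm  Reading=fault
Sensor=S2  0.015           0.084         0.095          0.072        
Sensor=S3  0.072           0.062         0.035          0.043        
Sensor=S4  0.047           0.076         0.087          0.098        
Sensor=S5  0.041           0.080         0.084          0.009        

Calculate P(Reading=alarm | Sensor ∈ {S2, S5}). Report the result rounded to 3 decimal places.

0.373

P(Sensor=S2) = 0.015 + 0.084 + 0.095 + 0.072 = 0.266.
P(Sensor=S5) = 0.041 + 0.080 + 0.084 + 0.009 = 0.214.
P(Sensor ∈ {S2, S5}) = 0.266 + 0.214 = 0.480; P(Reading=alarm, Sensor ∈ {S2, S5}) = 0.095 + 0.084 = 0.179.
P(Reading=alarm | Sensor ∈ {S2, S5}) = 0.179/0.480 = 0.373.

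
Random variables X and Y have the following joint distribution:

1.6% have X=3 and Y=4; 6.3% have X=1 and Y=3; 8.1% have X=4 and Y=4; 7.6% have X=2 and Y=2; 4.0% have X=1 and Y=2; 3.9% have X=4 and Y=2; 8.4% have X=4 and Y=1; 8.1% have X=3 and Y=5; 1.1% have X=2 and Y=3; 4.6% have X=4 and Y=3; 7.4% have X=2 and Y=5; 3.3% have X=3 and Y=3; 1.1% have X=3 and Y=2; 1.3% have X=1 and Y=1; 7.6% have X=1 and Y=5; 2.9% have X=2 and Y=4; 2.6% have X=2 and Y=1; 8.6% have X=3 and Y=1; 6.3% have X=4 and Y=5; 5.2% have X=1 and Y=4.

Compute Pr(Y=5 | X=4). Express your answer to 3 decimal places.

P(X=4) = 0.084 + 0.039 + 0.046 + 0.081 + 0.063 = 0.313.
P(Y=5 | X=4) = 0.063/0.313 = 0.201.

0.201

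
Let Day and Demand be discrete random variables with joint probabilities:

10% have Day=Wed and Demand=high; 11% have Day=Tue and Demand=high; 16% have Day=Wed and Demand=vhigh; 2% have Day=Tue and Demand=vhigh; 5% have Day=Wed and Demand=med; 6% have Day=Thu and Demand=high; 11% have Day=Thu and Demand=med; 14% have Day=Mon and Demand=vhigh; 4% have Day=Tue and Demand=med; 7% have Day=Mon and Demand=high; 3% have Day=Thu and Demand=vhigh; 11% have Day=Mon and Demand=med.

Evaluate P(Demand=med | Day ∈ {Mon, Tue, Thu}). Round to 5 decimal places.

0.37681

P(Day=Mon) = 0.11 + 0.07 + 0.14 = 0.32.
P(Day=Tue) = 0.04 + 0.11 + 0.02 = 0.17.
P(Day=Thu) = 0.11 + 0.06 + 0.03 = 0.20.
P(Day ∈ {Mon, Tue, Thu}) = 0.32 + 0.17 + 0.20 = 0.69; P(Demand=med, Day ∈ {Mon, Tue, Thu}) = 0.11 + 0.04 + 0.11 = 0.26.
P(Demand=med | Day ∈ {Mon, Tue, Thu}) = 0.26/0.69 = 0.37681.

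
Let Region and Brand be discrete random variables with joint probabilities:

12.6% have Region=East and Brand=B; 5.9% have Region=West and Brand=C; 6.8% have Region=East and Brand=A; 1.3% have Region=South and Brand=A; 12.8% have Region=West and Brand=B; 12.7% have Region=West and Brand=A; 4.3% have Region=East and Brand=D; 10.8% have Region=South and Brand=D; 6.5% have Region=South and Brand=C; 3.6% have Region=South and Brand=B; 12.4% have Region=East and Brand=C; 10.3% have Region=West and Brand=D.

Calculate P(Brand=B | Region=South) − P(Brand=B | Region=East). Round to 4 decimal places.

P(Region=South) = 0.013 + 0.036 + 0.065 + 0.108 = 0.222; P(Brand=B | Region=South) = 0.036/0.222 = 0.16216.
P(Region=East) = 0.068 + 0.126 + 0.124 + 0.043 = 0.361; P(Brand=B | Region=East) = 0.126/0.361 = 0.34903.
Difference = -0.1869.

-0.1869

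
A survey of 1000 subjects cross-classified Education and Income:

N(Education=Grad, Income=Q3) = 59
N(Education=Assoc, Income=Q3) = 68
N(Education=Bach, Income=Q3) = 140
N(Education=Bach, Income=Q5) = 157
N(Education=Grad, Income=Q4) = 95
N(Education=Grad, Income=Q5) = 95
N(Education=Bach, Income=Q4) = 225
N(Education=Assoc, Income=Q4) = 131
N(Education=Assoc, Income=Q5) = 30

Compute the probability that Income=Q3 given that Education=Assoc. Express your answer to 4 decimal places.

0.2969

Total with Education=Assoc: 68 + 131 + 30 = 229.
P(Income=Q3 | Education=Assoc) = 68/229 = 0.2969.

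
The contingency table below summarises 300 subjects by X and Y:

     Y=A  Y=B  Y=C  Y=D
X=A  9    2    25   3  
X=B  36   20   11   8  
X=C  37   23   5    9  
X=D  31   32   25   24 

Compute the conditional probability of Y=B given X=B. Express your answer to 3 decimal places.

Total with X=B: 36 + 20 + 11 + 8 = 75.
P(Y=B | X=B) = 20/75 = 0.267.

0.267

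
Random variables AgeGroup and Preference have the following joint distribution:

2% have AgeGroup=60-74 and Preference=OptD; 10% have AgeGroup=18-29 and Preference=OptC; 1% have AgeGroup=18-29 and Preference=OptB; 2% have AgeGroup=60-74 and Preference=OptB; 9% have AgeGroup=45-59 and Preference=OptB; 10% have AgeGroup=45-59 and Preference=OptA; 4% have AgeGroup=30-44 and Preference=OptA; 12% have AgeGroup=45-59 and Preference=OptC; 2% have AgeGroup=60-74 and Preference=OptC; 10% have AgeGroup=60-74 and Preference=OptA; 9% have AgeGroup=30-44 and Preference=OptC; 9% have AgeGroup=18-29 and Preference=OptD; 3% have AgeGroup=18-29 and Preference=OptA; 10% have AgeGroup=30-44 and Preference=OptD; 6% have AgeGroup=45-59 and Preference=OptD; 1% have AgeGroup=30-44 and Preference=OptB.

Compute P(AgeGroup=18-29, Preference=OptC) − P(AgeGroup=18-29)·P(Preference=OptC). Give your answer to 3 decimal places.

0.024

P(AgeGroup=18-29) = 0.03 + 0.01 + 0.10 + 0.09 = 0.23.
P(Preference=OptC) = 0.10 + 0.09 + 0.12 + 0.02 = 0.33.
P(AgeGroup=18-29, Preference=OptC) − P(AgeGroup=18-29)P(Preference=OptC) = 0.10 − 0.23×0.33 = 0.024.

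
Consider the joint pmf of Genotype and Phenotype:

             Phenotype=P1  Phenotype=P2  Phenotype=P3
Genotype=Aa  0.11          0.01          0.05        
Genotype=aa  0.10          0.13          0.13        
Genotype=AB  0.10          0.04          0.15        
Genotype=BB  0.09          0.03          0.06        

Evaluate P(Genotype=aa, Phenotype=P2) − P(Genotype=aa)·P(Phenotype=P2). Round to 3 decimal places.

P(Genotype=aa) = 0.10 + 0.13 + 0.13 = 0.36.
P(Phenotype=P2) = 0.01 + 0.13 + 0.04 + 0.03 = 0.21.
P(Genotype=aa, Phenotype=P2) − P(Genotype=aa)P(Phenotype=P2) = 0.13 − 0.36×0.21 = 0.054.

0.054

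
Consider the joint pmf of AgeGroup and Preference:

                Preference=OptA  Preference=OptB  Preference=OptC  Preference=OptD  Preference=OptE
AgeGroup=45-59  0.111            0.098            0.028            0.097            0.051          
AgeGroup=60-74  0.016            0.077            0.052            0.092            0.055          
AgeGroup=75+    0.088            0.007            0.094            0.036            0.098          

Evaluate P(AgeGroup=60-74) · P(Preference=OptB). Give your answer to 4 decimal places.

P(AgeGroup=60-74) = 0.016 + 0.077 + 0.052 + 0.092 + 0.055 = 0.292.
P(Preference=OptB) = 0.098 + 0.077 + 0.007 = 0.182.
Product: 0.292 × 0.182 = 0.0531.

0.0531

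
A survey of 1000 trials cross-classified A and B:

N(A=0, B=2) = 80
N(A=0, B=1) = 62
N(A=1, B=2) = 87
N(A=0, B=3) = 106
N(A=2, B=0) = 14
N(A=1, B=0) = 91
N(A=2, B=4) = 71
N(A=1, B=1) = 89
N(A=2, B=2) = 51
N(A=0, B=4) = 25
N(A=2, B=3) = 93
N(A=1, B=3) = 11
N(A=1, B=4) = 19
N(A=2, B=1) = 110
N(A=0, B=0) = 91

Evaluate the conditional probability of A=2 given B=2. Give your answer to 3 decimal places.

Total with B=2: 80 + 87 + 51 = 218.
P(A=2 | B=2) = 51/218 = 0.234.

0.234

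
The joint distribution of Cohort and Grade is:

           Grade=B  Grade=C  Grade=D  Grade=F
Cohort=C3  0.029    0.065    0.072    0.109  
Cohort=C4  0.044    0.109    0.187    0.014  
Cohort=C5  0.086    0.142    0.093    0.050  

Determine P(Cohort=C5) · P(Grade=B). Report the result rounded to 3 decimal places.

P(Cohort=C5) = 0.086 + 0.142 + 0.093 + 0.050 = 0.371.
P(Grade=B) = 0.029 + 0.044 + 0.086 = 0.159.
Product: 0.371 × 0.159 = 0.059.

0.059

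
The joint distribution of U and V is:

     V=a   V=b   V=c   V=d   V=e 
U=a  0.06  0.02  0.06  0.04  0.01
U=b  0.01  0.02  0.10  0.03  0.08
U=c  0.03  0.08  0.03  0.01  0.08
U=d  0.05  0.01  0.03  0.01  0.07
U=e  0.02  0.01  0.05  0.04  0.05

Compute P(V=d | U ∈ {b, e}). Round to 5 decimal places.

0.17073

P(U=b) = 0.01 + 0.02 + 0.10 + 0.03 + 0.08 = 0.24.
P(U=e) = 0.02 + 0.01 + 0.05 + 0.04 + 0.05 = 0.17.
P(U ∈ {b, e}) = 0.24 + 0.17 = 0.41; P(V=d, U ∈ {b, e}) = 0.03 + 0.04 = 0.07.
P(V=d | U ∈ {b, e}) = 0.07/0.41 = 0.17073.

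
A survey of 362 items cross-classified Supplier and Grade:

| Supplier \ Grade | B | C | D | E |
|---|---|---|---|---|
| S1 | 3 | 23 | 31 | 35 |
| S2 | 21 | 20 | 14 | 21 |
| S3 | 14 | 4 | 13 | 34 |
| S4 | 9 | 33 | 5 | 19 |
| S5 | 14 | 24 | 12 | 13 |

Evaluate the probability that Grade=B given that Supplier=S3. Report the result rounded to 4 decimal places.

0.2154

Total with Supplier=S3: 14 + 4 + 13 + 34 = 65.
P(Grade=B | Supplier=S3) = 14/65 = 0.2154.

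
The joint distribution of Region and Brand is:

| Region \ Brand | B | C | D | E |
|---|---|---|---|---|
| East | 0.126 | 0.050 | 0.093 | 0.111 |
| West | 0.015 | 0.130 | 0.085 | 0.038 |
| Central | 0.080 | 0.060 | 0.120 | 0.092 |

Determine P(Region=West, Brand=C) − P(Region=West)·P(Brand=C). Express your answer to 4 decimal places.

0.0657

P(Region=West) = 0.015 + 0.130 + 0.085 + 0.038 = 0.268.
P(Brand=C) = 0.050 + 0.130 + 0.060 = 0.240.
P(Region=West, Brand=C) − P(Region=West)P(Brand=C) = 0.130 − 0.268×0.240 = 0.0657.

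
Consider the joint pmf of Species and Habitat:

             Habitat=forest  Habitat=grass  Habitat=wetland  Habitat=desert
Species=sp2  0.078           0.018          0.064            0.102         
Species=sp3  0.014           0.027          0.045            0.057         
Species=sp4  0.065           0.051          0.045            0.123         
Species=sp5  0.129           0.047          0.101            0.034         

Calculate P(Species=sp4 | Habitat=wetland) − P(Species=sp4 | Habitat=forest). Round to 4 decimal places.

-0.0508

P(Habitat=wetland) = 0.064 + 0.045 + 0.045 + 0.101 = 0.255; P(Species=sp4 | Habitat=wetland) = 0.045/0.255 = 0.17647.
P(Habitat=forest) = 0.078 + 0.014 + 0.065 + 0.129 = 0.286; P(Species=sp4 | Habitat=forest) = 0.065/0.286 = 0.22727.
Difference = -0.0508.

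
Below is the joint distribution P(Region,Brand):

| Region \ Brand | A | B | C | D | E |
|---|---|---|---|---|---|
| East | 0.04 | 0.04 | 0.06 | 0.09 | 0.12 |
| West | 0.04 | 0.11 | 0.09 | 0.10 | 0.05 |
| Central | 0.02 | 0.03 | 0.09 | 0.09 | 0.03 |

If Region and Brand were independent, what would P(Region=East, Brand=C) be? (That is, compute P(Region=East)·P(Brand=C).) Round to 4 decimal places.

0.0840

P(Region=East) = 0.04 + 0.04 + 0.06 + 0.09 + 0.12 = 0.35.
P(Brand=C) = 0.06 + 0.09 + 0.09 = 0.24.
Product: 0.35 × 0.24 = 0.0840.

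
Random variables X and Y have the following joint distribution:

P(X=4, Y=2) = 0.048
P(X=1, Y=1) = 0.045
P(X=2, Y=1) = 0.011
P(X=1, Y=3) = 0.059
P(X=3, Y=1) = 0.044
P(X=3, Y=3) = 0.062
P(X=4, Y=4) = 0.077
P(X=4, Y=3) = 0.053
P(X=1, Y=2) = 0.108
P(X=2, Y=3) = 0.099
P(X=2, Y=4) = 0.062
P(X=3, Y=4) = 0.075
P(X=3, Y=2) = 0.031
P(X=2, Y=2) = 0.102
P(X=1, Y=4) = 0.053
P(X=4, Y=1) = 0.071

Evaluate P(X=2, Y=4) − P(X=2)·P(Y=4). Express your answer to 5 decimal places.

-0.01116

P(X=2) = 0.011 + 0.102 + 0.099 + 0.062 = 0.274.
P(Y=4) = 0.053 + 0.062 + 0.075 + 0.077 = 0.267.
P(X=2, Y=4) − P(X=2)P(Y=4) = 0.062 − 0.274×0.267 = -0.01116.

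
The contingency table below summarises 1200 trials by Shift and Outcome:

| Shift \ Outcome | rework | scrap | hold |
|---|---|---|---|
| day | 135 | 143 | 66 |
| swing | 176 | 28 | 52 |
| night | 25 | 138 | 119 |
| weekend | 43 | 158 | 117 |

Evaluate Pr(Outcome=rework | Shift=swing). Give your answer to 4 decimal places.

Total with Shift=swing: 176 + 28 + 52 = 256.
P(Outcome=rework | Shift=swing) = 176/256 = 0.6875.

0.6875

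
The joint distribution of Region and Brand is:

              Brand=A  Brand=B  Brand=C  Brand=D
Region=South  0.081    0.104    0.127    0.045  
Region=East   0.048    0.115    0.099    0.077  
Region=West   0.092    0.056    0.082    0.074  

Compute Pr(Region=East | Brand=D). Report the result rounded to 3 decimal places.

P(Brand=D) = 0.045 + 0.077 + 0.074 = 0.196.
P(Region=East | Brand=D) = 0.077/0.196 = 0.393.

0.393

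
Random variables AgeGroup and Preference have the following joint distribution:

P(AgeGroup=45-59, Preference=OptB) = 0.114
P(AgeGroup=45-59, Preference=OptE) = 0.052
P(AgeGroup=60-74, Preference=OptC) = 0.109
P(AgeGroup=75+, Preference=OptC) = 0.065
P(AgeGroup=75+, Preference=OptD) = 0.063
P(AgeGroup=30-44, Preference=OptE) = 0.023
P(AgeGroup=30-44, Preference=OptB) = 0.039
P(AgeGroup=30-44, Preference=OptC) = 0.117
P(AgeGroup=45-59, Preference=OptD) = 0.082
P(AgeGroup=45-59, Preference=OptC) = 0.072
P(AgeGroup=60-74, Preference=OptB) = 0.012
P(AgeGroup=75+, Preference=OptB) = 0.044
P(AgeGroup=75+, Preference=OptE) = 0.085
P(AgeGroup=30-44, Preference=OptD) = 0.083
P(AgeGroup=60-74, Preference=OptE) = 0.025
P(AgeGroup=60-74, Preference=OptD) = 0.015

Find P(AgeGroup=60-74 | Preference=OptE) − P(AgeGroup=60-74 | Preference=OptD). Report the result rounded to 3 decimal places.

0.073

P(Preference=OptE) = 0.023 + 0.052 + 0.025 + 0.085 = 0.185; P(AgeGroup=60-74 | Preference=OptE) = 0.025/0.185 = 0.1351.
P(Preference=OptD) = 0.083 + 0.082 + 0.015 + 0.063 = 0.243; P(AgeGroup=60-74 | Preference=OptD) = 0.015/0.243 = 0.0617.
Difference = 0.073.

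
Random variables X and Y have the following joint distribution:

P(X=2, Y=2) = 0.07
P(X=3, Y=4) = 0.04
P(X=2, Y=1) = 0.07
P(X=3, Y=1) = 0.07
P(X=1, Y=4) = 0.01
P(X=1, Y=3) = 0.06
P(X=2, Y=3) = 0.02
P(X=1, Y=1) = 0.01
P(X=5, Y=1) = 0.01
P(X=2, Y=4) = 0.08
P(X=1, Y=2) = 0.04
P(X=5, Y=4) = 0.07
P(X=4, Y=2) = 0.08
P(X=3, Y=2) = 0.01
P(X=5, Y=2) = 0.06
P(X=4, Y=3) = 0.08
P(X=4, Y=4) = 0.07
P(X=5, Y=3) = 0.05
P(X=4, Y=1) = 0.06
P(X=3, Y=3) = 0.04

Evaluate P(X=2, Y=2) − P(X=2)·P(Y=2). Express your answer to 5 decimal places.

0.00760

P(X=2) = 0.07 + 0.07 + 0.02 + 0.08 = 0.24.
P(Y=2) = 0.04 + 0.07 + 0.01 + 0.08 + 0.06 = 0.26.
P(X=2, Y=2) − P(X=2)P(Y=2) = 0.07 − 0.24×0.26 = 0.00760.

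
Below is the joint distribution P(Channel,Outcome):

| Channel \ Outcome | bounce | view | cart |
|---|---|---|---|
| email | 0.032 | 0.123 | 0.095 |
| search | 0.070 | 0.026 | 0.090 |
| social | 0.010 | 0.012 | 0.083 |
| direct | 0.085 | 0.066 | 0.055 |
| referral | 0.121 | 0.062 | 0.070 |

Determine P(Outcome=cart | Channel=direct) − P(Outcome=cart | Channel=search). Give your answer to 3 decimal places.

-0.217

P(Channel=direct) = 0.085 + 0.066 + 0.055 = 0.206; P(Outcome=cart | Channel=direct) = 0.055/0.206 = 0.2670.
P(Channel=search) = 0.070 + 0.026 + 0.090 = 0.186; P(Outcome=cart | Channel=search) = 0.090/0.186 = 0.4839.
Difference = -0.217.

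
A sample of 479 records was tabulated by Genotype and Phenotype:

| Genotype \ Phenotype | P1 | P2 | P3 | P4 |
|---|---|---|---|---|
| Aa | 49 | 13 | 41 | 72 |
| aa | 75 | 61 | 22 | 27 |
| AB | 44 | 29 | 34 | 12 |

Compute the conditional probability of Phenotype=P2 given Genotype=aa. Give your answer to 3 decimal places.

0.330

Total with Genotype=aa: 75 + 61 + 22 + 27 = 185.
P(Phenotype=P2 | Genotype=aa) = 61/185 = 0.330.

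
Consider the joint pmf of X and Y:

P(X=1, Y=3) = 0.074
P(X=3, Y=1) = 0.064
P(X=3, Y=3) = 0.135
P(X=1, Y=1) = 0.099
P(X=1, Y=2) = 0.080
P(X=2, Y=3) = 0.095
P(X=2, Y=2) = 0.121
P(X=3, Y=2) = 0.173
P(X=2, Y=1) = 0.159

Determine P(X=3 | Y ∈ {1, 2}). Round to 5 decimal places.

0.34052

P(Y=1) = 0.099 + 0.159 + 0.064 = 0.322.
P(Y=2) = 0.080 + 0.121 + 0.173 = 0.374.
P(Y ∈ {1, 2}) = 0.322 + 0.374 = 0.696; P(X=3, Y ∈ {1, 2}) = 0.064 + 0.173 = 0.237.
P(X=3 | Y ∈ {1, 2}) = 0.237/0.696 = 0.34052.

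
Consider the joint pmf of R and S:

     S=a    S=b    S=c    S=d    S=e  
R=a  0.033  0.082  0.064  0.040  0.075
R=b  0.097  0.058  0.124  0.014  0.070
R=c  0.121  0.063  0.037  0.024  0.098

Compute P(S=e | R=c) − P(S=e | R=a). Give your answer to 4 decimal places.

0.0306

P(R=c) = 0.121 + 0.063 + 0.037 + 0.024 + 0.098 = 0.343; P(S=e | R=c) = 0.098/0.343 = 0.28571.
P(R=a) = 0.033 + 0.082 + 0.064 + 0.040 + 0.075 = 0.294; P(S=e | R=a) = 0.075/0.294 = 0.25510.
Difference = 0.0306.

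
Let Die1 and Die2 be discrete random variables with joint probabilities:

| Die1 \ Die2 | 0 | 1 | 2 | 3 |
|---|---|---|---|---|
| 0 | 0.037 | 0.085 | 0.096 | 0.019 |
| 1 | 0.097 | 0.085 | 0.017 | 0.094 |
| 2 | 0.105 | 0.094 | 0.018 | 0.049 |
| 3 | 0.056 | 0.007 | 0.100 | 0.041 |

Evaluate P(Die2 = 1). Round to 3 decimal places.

P(Die2=1) = 0.085 + 0.085 + 0.094 + 0.007 = 0.271.

0.271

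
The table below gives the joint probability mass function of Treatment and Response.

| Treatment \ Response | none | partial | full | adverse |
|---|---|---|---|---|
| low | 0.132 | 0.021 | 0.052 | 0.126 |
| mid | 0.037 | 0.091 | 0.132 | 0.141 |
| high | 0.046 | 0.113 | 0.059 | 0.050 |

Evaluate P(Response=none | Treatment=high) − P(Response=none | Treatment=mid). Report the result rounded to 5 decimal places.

P(Treatment=high) = 0.046 + 0.113 + 0.059 + 0.050 = 0.268; P(Response=none | Treatment=high) = 0.046/0.268 = 0.171642.
P(Treatment=mid) = 0.037 + 0.091 + 0.132 + 0.141 = 0.401; P(Response=none | Treatment=mid) = 0.037/0.401 = 0.092269.
Difference = 0.07937.

0.07937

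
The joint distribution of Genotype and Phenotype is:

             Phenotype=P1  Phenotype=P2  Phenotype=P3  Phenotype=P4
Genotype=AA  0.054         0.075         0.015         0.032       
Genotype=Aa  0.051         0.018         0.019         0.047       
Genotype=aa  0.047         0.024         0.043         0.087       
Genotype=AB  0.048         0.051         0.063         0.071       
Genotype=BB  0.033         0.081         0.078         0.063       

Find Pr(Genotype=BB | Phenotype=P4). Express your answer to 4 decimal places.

0.2100

P(Phenotype=P4) = 0.032 + 0.047 + 0.087 + 0.071 + 0.063 = 0.300.
P(Genotype=BB | Phenotype=P4) = 0.063/0.300 = 0.2100.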